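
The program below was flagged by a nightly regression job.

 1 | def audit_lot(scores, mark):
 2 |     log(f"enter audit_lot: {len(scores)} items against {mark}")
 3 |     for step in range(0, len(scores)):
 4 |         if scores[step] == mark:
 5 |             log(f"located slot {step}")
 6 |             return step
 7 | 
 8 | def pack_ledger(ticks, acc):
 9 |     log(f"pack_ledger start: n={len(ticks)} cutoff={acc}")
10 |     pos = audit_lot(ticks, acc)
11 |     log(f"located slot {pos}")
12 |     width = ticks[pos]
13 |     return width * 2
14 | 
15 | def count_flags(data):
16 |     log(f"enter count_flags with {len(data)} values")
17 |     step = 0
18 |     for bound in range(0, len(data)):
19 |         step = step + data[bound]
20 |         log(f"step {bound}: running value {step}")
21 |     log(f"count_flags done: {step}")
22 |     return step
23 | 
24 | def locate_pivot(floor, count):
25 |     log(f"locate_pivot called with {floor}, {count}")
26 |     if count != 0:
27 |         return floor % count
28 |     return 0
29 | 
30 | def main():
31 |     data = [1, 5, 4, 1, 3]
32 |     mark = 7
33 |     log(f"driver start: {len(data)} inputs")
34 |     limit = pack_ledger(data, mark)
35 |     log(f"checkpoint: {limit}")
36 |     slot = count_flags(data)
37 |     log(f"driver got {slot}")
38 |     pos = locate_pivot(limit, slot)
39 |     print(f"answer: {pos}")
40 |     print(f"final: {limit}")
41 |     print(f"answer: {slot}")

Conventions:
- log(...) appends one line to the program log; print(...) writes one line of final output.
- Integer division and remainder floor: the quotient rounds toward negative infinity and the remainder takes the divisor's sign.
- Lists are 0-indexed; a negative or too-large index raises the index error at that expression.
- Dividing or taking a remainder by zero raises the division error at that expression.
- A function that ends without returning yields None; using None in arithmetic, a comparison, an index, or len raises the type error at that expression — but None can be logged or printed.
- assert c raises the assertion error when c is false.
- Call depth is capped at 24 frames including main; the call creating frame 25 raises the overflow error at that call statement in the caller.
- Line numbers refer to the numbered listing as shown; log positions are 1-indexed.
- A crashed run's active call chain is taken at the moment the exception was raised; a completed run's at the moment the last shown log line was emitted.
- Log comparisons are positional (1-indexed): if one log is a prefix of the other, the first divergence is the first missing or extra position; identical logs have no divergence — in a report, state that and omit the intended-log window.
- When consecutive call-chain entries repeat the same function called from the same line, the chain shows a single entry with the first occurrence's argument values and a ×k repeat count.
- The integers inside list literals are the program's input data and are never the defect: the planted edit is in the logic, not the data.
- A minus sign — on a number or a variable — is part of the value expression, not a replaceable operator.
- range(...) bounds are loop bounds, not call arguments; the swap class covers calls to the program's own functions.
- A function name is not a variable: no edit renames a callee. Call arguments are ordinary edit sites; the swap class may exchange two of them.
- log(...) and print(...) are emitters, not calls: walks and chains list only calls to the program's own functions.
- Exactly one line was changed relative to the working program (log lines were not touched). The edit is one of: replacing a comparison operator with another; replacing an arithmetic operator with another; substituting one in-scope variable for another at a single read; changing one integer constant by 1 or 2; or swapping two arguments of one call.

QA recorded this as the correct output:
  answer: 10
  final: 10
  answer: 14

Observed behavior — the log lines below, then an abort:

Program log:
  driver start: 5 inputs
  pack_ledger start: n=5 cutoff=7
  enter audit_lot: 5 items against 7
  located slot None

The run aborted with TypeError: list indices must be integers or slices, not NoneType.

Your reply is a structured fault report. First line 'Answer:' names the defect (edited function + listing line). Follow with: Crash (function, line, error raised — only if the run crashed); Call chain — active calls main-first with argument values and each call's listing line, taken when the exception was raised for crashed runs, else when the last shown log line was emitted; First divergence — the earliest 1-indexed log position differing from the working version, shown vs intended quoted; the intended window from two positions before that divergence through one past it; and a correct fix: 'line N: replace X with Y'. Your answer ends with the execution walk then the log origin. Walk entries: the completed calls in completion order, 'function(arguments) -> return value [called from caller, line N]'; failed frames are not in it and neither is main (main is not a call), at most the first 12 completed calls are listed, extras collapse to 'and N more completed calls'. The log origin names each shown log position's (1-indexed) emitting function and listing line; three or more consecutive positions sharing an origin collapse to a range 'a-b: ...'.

Answer: the defect is in main at line 32.
Key fact: Everything matches until log position 2, which reads 'pack_ledger start: n=5 cutoff=7' in place of 'pack_ledger start: n=5 cutoff=5'.
Crash: pack_ledger, line 12, TypeError.
Call chain: main -> pack_ledger([1, 5, 4, 1, 3], 7) (called at line 34).
First divergence: position 2 — the shown line 'pack_ledger start: n=5 cutoff=7' should read 'pack_ledger start: n=5 cutoff=5'.
Intended log window:
  1: driver start: 5 inputs
  2: pack_ledger start: n=5 cutoff=5
  3: enter audit_lot: 5 items against 5
Execution walk:
  audit_lot([1, 5, 4, 1, 3], 7) -> None  [called from pack_ledger, line 10]
Log line origins:
  1: from main, line 33
  2: from pack_ledger, line 9
  3: from audit_lot, line 2
  4: from pack_ledger, line 11
A correct fix: line 32: replace `7` with `5`.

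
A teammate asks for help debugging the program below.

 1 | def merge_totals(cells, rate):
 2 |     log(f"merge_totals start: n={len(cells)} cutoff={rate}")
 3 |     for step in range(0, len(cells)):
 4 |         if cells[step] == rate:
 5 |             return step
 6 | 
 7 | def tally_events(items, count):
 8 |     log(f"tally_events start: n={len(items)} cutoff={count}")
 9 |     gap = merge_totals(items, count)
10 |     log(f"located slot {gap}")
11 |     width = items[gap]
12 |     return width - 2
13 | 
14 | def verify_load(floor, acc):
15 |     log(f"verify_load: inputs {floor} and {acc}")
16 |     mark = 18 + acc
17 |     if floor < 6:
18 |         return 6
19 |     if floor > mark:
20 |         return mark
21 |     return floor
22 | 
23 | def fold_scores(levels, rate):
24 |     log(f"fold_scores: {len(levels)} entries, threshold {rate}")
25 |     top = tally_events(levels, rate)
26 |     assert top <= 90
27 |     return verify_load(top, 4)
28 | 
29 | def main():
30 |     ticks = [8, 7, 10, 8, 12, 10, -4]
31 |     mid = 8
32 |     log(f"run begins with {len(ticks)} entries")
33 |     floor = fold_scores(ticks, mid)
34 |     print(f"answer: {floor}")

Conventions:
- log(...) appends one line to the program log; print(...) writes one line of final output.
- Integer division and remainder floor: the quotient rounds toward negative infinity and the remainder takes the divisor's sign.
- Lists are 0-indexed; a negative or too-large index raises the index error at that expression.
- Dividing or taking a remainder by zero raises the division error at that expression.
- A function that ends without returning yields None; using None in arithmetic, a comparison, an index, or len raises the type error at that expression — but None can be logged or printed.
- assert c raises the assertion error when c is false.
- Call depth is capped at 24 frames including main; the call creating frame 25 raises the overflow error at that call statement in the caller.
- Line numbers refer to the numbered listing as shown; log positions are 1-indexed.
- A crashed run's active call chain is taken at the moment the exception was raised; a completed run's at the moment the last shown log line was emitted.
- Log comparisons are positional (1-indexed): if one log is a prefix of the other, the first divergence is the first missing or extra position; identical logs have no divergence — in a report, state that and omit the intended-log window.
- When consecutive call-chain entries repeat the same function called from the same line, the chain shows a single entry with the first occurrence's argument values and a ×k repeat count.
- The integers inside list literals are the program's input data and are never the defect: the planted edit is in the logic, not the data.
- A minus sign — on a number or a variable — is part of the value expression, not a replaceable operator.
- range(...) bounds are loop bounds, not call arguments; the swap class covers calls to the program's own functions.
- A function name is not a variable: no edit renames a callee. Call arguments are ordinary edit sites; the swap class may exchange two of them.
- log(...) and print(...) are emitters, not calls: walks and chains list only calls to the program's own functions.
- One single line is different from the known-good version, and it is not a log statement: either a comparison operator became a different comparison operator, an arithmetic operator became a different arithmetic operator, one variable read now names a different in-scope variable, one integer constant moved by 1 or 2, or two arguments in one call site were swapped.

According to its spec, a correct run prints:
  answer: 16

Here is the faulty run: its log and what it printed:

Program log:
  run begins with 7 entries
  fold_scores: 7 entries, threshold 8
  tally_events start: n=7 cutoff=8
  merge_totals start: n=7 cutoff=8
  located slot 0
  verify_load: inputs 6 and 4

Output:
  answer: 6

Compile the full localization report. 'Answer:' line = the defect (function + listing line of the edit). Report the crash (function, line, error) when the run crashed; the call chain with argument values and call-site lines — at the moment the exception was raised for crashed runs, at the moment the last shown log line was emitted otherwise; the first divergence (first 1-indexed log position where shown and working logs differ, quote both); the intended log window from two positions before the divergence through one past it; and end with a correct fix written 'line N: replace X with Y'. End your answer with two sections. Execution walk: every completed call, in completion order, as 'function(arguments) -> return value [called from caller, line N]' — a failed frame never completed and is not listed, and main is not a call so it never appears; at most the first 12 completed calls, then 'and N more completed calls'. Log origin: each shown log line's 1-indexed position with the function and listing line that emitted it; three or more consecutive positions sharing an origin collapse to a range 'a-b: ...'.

Answer: the defect is in tally_events at line 12.
Key fact: Position 6 is the first bad log line: 'verify_load: inputs 6 and 4' should read 'verify_load: inputs 16 and 4'.
Call chain: main -> fold_scores([8, 7, 10, 8, 12, 10, -4], 8) (called at line 33) -> verify_load(6, 4) (called at line 27).
First divergence: at position 6 the run shows 'verify_load: inputs 6 and 4' where the working version logs 'verify_load: inputs 16 and 4'.
Intended log window:
  4: merge_totals start: n=7 cutoff=8
  5: located slot 0
  6: verify_load: inputs 16 and 4
Execution walk:
  merge_totals([8, 7, 10, 8, 12, 10, -4], 8) -> 0  [called from tally_events, line 9]
  tally_events([8, 7, 10, 8, 12, 10, -4], 8) -> 6  [called from fold_scores, line 25]
  verify_load(6, 4) -> 6  [called from fold_scores, line 27]
  fold_scores([8, 7, 10, 8, 12, 10, -4], 8) -> 6  [called from main, line 33]
Log origin:
  1: logged in main at line 32
  2: logged in fold_scores at line 24
  3: logged in tally_events at line 8
  4: logged in merge_totals at line 2
  5: logged in tally_events at line 10
  6: logged in verify_load at line 15
A correct fix: line 12: replace `-` with `*`.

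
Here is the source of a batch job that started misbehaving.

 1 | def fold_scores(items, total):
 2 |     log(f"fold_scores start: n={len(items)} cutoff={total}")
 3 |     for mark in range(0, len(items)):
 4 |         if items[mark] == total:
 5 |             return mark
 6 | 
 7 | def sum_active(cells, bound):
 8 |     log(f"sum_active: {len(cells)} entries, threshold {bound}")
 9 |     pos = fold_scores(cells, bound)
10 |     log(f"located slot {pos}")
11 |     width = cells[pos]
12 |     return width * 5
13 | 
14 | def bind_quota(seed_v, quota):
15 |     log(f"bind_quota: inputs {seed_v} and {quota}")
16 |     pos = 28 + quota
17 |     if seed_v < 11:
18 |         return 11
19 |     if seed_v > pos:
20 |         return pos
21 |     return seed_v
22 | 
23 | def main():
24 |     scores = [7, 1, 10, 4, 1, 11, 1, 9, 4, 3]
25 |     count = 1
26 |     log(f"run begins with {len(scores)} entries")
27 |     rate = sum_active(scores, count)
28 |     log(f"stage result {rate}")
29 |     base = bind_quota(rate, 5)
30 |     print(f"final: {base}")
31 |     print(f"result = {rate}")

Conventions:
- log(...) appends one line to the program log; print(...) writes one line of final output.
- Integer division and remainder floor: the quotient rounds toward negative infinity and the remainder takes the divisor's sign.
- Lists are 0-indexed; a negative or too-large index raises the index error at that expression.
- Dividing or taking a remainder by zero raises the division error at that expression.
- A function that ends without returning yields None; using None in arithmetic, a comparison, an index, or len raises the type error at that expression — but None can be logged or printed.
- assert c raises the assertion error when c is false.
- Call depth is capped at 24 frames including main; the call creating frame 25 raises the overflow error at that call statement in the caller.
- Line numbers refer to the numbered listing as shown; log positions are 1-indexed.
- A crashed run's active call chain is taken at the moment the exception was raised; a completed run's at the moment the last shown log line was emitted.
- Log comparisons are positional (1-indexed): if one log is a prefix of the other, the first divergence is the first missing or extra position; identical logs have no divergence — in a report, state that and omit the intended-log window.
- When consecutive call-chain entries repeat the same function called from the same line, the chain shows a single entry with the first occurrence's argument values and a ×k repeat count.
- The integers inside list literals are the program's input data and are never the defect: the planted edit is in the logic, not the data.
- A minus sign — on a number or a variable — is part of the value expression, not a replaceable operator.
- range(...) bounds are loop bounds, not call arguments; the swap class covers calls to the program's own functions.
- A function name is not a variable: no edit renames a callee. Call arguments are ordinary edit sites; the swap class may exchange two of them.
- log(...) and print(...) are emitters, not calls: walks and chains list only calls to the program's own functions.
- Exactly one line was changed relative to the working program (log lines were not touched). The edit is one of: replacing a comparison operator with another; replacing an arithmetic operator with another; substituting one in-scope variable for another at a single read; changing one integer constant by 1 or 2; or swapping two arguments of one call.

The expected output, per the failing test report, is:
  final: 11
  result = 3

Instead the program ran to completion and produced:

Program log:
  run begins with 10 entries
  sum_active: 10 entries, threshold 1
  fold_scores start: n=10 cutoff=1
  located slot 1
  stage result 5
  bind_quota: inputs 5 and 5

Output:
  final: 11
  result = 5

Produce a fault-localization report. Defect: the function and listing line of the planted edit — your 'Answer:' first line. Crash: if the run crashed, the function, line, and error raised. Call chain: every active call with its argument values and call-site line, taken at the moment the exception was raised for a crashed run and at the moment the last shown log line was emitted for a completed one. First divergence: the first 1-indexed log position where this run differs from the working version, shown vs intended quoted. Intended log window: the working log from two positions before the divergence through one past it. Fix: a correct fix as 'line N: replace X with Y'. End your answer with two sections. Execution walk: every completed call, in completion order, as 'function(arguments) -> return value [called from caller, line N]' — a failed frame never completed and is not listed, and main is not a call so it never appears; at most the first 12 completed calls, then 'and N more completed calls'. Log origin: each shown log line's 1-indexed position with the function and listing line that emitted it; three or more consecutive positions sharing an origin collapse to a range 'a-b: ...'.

Answer: the defect is in sum_active at line 12.
Core observation: The earliest visible damage is log position 5 — 'stage result 5' rather than the intended 'stage result 3'.
Call chain: main -> bind_quota(5, 5) (called at line 29).
First divergence: position 5; shown 'stage result 5' vs intended 'stage result 3'.
Intended log window:
  3: fold_scores start: n=10 cutoff=1
  4: located slot 1
  5: stage result 3
  6: bind_quota: inputs 3 and 5
Execution walk:
  fold_scores([7, 1, 10, 4, 1, 11, 1, 9, 4, 3], 1) -> 1  [called from sum_active, line 9]
  sum_active([7, 1, 10, 4, 1, 11, 1, 9, 4, 3], 1) -> 5  [called from main, line 27]
  bind_quota(5, 5) -> 11  [called from main, line 29]
Origin of each log line:
  1: emitted by main (line 26)
  2: emitted by sum_active (line 8)
  3: emitted by fold_scores (line 2)
  4: emitted by sum_active (line 10)
  5: emitted by main (line 28)
  6: emitted by bind_quota (line 15)
A correct fix: line 12: replace `5` with `3`.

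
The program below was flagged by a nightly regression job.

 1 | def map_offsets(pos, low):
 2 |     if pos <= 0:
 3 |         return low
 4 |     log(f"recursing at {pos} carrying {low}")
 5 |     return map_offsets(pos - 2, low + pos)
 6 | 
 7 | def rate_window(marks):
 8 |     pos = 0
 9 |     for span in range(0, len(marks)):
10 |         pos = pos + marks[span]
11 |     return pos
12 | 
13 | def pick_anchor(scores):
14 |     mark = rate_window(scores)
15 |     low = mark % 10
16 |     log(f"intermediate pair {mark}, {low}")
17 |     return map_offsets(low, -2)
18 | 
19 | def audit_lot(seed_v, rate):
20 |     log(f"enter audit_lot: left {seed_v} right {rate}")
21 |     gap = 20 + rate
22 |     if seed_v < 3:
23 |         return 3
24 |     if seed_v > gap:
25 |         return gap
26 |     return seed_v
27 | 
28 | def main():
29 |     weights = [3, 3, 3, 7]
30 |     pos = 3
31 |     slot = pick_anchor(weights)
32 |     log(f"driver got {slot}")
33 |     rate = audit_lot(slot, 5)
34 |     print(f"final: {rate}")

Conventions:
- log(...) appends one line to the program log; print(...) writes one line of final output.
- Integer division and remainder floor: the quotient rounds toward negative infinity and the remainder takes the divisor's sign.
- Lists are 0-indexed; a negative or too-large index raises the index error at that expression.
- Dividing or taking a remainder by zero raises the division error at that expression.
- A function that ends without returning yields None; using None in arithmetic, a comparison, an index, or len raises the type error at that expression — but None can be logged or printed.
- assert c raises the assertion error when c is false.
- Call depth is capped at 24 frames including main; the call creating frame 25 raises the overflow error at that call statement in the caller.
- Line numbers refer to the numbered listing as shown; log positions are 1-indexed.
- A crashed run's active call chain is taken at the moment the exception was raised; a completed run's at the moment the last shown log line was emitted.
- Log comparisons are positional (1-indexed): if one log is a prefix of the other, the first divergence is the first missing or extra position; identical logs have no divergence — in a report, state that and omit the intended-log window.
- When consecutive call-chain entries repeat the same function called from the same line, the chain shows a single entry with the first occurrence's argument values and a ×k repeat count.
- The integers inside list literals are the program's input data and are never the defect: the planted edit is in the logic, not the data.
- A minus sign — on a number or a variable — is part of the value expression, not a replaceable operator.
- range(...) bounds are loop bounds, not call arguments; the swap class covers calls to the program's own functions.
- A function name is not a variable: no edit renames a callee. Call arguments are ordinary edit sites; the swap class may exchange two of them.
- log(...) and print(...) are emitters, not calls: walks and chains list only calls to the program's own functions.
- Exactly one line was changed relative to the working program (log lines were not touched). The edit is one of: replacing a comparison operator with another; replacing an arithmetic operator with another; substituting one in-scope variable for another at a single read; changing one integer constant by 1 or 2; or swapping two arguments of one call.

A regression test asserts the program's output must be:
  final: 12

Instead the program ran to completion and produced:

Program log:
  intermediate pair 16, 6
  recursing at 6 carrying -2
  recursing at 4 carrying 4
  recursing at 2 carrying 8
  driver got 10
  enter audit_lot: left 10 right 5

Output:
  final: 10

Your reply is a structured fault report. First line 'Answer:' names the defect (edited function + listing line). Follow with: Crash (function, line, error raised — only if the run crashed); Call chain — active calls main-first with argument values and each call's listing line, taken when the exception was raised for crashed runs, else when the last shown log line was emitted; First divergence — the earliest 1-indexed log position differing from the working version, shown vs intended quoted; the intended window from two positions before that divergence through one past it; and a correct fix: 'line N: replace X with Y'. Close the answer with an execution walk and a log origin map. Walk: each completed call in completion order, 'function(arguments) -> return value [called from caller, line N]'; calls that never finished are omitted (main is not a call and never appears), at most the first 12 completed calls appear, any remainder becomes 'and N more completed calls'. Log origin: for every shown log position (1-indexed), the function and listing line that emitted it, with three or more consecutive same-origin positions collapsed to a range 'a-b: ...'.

Answer: the defect is in pick_anchor at line 17.
The tell: Position 2 is the first bad log line: 'recursing at 6 carrying -2' should read 'recursing at 6 carrying 0'.
Call chain: main -> audit_lot(10, 5) (called at line 33).
First divergence: at position 2 the run shows 'recursing at 6 carrying -2' where the working version logs 'recursing at 6 carrying 0'.
Intended log window:
  1: intermediate pair 16, 6
  2: recursing at 6 carrying 0
  3: recursing at 4 carrying 6
Execution walk:
  rate_window([3, 3, 3, 7]) -> 16  [called from pick_anchor, line 14]
  map_offsets(0, 10) -> 10  [called from map_offsets, line 5]
  map_offsets(2, 8) -> 10  [called from map_offsets, line 5]
  map_offsets(4, 4) -> 10  [called from map_offsets, line 5]
  map_offsets(6, -2) -> 10  [called from pick_anchor, line 17]
  pick_anchor([3, 3, 3, 7]) -> 10  [called from main, line 31]
  audit_lot(10, 5) -> 10  [called from main, line 33]
Log origins:
  1: logged in pick_anchor at line 16
  2-4: logged in map_offsets at line 4
  5: logged in main at line 32
  6: logged in audit_lot at line 20
A correct fix: line 17: replace `-2` with `0`.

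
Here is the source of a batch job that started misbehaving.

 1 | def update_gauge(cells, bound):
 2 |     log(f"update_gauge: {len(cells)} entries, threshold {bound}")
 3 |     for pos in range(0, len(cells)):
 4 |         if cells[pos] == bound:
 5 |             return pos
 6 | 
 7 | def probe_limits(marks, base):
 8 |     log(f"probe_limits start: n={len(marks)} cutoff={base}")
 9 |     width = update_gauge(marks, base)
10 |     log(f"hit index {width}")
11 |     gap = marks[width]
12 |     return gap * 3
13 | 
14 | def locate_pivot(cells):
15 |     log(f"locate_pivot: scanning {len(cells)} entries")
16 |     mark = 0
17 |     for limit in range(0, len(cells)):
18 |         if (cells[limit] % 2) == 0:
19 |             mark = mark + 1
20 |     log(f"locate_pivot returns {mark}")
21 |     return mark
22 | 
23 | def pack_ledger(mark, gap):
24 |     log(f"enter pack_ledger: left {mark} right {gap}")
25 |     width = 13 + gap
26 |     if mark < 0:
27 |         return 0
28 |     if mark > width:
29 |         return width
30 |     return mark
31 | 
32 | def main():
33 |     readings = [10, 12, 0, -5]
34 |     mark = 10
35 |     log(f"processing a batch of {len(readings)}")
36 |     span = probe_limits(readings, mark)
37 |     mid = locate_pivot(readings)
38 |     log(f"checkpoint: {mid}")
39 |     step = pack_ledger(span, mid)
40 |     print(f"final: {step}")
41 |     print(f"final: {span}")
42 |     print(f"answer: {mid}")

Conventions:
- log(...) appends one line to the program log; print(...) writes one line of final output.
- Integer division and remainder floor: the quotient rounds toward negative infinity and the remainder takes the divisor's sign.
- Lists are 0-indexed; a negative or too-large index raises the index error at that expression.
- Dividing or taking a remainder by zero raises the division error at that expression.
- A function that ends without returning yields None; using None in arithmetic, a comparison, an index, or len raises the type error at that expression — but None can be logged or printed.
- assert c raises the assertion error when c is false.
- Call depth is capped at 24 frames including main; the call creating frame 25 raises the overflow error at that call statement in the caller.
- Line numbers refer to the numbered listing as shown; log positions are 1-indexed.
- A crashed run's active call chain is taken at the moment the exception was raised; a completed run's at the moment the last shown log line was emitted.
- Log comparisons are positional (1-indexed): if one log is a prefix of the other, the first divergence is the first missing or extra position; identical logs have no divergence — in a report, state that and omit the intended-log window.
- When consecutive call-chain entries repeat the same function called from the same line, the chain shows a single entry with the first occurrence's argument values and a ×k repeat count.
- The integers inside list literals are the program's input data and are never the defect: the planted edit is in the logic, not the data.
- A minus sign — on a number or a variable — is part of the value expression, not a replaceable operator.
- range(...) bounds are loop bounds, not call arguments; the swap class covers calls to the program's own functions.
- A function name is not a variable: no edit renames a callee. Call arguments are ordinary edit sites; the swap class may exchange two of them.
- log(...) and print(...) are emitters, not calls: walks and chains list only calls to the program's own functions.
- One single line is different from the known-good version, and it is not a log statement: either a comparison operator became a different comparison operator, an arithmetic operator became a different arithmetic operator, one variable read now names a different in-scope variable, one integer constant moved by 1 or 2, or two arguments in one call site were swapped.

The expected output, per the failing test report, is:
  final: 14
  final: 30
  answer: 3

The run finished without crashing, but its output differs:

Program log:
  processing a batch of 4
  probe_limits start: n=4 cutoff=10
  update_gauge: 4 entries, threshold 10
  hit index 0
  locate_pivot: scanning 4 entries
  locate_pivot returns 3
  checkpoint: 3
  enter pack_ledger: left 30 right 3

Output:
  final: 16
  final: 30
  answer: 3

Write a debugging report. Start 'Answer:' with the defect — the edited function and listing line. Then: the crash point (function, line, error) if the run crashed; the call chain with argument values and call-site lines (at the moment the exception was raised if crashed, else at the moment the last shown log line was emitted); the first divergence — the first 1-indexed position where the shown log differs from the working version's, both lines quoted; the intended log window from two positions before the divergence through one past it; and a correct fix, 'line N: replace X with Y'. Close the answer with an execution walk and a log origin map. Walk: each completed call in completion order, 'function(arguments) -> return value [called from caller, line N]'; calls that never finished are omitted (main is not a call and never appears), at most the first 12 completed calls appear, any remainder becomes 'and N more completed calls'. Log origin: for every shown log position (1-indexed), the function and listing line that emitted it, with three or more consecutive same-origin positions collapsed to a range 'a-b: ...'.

Answer: the defect is in pack_ledger at line 25.
The tell: Log streams are identical — the defect surfaces only in the printed output.
Call chain: main -> pack_ledger(30, 3) (called at line 39).
First divergence: none — the logs agree in full.
Execution walk:
  update_gauge([10, 12, 0, -5], 10) -> 0  [called from probe_limits, line 9]
  probe_limits([10, 12, 0, -5], 10) -> 30  [called from main, line 36]
  locate_pivot([10, 12, 0, -5]) -> 3  [called from main, line 37]
  pack_ledger(30, 3) -> 16  [called from main, line 39]
Log origins:
  1: from main, line 35
  2: from probe_limits, line 8
  3: from update_gauge, line 2
  4: from probe_limits, line 10
  5: from locate_pivot, line 15
  6: from locate_pivot, line 20
  7: from main, line 38
  8: from pack_ledger, line 24
A correct fix: line 25: replace `13` with `11`.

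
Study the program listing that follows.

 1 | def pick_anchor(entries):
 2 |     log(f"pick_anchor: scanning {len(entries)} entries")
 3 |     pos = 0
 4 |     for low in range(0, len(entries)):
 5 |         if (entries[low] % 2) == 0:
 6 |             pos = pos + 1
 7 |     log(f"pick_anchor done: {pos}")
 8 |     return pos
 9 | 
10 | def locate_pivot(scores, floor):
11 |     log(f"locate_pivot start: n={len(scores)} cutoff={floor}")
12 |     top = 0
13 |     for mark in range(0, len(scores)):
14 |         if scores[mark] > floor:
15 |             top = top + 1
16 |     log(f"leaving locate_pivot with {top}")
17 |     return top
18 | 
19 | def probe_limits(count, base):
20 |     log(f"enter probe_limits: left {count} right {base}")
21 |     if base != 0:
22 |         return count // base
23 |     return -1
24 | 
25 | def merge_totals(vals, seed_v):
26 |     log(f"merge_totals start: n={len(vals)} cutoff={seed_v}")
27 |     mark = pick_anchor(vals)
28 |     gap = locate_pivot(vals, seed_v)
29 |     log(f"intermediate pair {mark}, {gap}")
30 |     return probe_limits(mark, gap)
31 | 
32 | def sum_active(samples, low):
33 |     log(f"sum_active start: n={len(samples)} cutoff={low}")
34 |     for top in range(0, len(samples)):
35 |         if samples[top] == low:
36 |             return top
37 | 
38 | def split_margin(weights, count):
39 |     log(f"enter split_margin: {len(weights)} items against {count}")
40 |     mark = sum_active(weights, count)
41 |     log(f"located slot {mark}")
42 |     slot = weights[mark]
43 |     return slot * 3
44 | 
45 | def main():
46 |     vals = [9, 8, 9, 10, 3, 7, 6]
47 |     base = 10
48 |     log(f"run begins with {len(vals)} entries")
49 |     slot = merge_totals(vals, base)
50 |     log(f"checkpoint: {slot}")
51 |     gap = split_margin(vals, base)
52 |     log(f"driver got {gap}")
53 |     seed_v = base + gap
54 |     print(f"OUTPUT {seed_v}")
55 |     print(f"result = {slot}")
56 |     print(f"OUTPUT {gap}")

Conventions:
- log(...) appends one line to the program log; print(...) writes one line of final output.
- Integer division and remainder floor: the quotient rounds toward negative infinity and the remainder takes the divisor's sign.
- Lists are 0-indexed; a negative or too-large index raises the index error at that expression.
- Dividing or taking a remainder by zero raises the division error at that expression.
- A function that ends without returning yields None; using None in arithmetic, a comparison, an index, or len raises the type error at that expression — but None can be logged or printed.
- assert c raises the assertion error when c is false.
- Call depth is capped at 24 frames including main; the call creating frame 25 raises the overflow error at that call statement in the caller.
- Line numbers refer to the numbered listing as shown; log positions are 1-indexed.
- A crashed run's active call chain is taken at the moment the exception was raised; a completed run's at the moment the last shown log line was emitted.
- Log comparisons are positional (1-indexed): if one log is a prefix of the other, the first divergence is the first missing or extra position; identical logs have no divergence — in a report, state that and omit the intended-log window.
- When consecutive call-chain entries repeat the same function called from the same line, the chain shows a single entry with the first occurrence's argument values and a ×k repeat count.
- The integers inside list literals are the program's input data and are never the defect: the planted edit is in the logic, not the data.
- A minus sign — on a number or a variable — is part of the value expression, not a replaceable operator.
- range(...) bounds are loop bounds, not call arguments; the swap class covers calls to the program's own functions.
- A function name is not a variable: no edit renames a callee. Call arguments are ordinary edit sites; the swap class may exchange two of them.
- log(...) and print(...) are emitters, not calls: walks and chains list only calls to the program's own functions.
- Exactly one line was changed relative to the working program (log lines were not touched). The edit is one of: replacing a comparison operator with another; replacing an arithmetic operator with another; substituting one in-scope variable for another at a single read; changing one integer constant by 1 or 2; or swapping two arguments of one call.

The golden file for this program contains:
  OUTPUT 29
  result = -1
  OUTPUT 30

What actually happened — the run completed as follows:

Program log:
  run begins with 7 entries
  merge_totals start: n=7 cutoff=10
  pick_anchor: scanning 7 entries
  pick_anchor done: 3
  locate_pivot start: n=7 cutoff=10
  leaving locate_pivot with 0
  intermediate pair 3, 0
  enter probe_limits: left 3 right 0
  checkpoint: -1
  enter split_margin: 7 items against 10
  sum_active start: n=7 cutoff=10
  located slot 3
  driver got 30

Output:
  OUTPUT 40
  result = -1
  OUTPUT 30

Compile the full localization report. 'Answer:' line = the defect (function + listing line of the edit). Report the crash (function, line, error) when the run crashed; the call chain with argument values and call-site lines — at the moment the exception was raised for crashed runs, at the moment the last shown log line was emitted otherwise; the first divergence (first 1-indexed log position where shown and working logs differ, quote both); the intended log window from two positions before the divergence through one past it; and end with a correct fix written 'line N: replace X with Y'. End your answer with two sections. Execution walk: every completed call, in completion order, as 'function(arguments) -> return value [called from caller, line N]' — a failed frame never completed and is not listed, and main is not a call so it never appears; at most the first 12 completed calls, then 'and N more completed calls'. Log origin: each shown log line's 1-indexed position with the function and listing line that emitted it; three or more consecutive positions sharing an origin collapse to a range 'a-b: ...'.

Answer: the defect is in main at line 53.
Core observation: The logs agree in full; only the final output differs.
Call chain: main.
First divergence: none (the log streams are identical).
Execution walk:
  pick_anchor([9, 8, 9, 10, 3, 7, 6]) -> 3  [called from merge_totals, line 27]
  locate_pivot([9, 8, 9, 10, 3, 7, 6], 10) -> 0  [called from merge_totals, line 28]
  probe_limits(3, 0) -> -1  [called from merge_totals, line 30]
  merge_totals([9, 8, 9, 10, 3, 7, 6], 10) -> -1  [called from main, line 49]
  sum_active([9, 8, 9, 10, 3, 7, 6], 10) -> 3  [called from split_margin, line 40]
  split_margin([9, 8, 9, 10, 3, 7, 6], 10) -> 30  [called from main, line 51]
Log origin:
  1: emitted by main (line 48)
  2: emitted by merge_totals (line 26)
  3: emitted by pick_anchor (line 2)
  4: emitted by pick_anchor (line 7)
  5: emitted by locate_pivot (line 11)
  6: emitted by locate_pivot (line 16)
  7: emitted by merge_totals (line 29)
  8: emitted by probe_limits (line 20)
  9: emitted by main (line 50)
  10: emitted by split_margin (line 39)
  11: emitted by sum_active (line 33)
  12: emitted by split_margin (line 41)
  13: emitted by main (line 52)
A correct fix: line 53: replace `base` with `slot`.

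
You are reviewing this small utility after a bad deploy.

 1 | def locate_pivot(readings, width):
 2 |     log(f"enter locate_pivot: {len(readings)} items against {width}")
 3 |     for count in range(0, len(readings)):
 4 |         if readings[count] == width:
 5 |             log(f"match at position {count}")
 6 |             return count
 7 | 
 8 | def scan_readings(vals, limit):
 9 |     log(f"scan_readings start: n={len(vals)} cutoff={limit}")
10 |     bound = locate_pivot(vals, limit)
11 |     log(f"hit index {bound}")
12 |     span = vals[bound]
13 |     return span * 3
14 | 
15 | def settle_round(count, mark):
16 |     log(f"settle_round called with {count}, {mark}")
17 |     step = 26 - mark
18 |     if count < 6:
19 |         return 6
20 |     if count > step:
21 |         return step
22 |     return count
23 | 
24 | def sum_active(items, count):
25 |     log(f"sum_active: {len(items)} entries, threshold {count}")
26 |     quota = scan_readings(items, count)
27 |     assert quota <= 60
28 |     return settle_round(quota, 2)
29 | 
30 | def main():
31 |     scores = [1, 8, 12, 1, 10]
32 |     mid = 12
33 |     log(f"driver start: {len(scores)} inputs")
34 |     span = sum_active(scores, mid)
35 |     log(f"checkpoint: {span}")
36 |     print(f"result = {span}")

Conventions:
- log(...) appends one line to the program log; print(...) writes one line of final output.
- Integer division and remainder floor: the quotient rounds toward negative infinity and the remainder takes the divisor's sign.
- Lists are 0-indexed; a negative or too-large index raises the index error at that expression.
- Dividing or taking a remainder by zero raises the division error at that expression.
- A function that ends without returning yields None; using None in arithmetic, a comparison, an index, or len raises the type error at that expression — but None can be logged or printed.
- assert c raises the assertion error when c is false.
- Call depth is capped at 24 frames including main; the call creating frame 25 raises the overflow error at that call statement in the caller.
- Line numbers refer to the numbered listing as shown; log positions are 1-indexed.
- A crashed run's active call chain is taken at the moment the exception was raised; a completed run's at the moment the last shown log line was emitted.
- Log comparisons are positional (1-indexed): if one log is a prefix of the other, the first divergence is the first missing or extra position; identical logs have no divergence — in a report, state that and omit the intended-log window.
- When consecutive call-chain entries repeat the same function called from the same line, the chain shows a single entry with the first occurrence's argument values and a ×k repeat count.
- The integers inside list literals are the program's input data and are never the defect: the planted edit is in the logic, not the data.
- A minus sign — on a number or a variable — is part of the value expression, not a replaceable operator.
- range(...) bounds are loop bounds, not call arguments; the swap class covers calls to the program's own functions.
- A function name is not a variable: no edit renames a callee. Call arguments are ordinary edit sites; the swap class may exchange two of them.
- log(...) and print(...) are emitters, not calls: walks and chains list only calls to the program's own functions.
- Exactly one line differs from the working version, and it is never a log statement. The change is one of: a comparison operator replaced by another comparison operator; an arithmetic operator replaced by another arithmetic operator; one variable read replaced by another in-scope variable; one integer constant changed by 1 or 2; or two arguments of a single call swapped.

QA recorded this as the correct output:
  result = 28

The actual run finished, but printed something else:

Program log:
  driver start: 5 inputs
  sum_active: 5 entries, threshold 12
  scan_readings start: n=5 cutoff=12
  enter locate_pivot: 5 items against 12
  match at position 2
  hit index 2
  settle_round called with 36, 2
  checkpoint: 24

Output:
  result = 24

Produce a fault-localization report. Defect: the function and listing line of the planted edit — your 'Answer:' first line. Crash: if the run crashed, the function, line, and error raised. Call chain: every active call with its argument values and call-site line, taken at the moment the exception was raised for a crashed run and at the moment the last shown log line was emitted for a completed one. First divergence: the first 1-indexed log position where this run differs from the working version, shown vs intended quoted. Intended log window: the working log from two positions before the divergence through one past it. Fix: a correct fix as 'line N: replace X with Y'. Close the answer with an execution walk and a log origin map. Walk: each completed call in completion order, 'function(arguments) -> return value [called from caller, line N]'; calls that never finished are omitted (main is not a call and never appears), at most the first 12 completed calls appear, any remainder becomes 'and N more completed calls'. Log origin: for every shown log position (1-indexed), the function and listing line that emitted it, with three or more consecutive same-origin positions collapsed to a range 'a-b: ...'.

Answer: the defect is in settle_round at line 17.
Core observation: The log first diverges at position 8: the faulty run prints 'checkpoint: 24' where the working version prints 'checkpoint: 28'.
Call chain: main.
First divergence: position 8 — the shown line 'checkpoint: 24' should read 'checkpoint: 28'.
Intended log window:
  6: hit index 2
  7: settle_round called with 36, 2
  8: checkpoint: 28
Execution walk:
  locate_pivot([1, 8, 12, 1, 10], 12) -> 2  [called from scan_readings, line 10]
  scan_readings([1, 8, 12, 1, 10], 12) -> 36  [called from sum_active, line 26]
  settle_round(36, 2) -> 24  [called from sum_active, line 28]
  sum_active([1, 8, 12, 1, 10], 12) -> 24  [called from main, line 34]
Log line origins:
  1 — main, line 33
  2 — sum_active, line 25
  3 — scan_readings, line 9
  4 — locate_pivot, line 2
  5 — locate_pivot, line 5
  6 — scan_readings, line 11
  7 — settle_round, line 16
  8 — main, line 35
A correct fix: line 17: replace `-` with `+`.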